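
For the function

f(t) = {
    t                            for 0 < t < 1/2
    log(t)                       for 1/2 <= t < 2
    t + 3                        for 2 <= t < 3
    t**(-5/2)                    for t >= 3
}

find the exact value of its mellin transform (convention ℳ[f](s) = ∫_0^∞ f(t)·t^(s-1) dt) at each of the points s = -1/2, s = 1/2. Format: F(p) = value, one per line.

split f at 1/2, 2, 3: ℳ[f](s) collects 4 kernel integrals
between 0 and 1/2 the integrand is t·t^(s-1)
on [1/2, 2): add ∫ log(t)·t^(s-1) dt
∫ (t + 3)·t^(s-1) over [2, 3)
segment [3, ∞) carries t**(-5/2); integrate it

F(-1/2) = sqrt(2)*(-486*log(2) + sqrt(2) + 648)/162
F(1/2) = sqrt(2)*(-330 + sqrt(2) + 108*log(2) + 144*sqrt(6))/36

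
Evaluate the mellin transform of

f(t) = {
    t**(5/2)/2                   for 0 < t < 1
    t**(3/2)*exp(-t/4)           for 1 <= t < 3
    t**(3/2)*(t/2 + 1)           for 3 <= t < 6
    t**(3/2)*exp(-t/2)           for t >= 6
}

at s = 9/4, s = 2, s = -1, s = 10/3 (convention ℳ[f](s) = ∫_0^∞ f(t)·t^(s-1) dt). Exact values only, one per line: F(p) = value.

remove the shared t-power first: t**2/2 on [0, 1); t*exp(-t/4) on [1, 3); t*(t/2 + 1) on [3, 6); …
remove the shared t-power first: t/2 on [0, 1); exp(-t/4) on [1, 3); t/2 + 1 on [3, 6); …
invert the common scale on t to get t on [0, 1/2); exp(-t/2) on [1/2, 3/2); t + 1 on [3/2, 3); …
the 4 pieces separated at 1, 3, 6 each add one integral
piece [0, 1): integrate t**(5/2)/2 against the kernel
[1, 3) adds the kernel integral of t**(3/2)*exp(-t/4)
over [3, 6), the kernel integral of t**(3/2)*(t/2 + 1) enters the sum
piece [6, ∞): integrate t**(3/2)*exp(-t/2) against the kernel

F(9/4) = -128*sqrt(2)*uppergamma(15/4, 3/4) - 1494*3**(3/4)/95 + 2/19 + 8*2**(3/4)*uppergamma(15/4, 3) + 18432*6**(3/4)/95 + 128*sqrt(2)*uppergamma(15/4, 1/4)
F(2) = -396*sqrt(3)*exp(-3/4) - 240*sqrt(pi)*erfc(sqrt(3)/2) - 117*sqrt(3)/7 + 1/9 + 15*sqrt(2)*sqrt(pi)*erfc(sqrt(3)) + 162*sqrt(6)*exp(-3) + 240*sqrt(pi)*erfc(1/2) + 284*exp(-1/4) + 1440*sqrt(6)/7
F(-1) = -3*sqrt(3) - 2*sqrt(pi)*erfc(sqrt(3)/2) + sqrt(2)*sqrt(pi)*erfc(sqrt(3)) + 1/3 + 2*sqrt(pi)*erfc(1/2) + 4*sqrt(6)
F(10/3) = -512*2**(2/3)*uppergamma(29/6, 3/4) - 38151*3**(5/6)/1015 + 3/35 + 16*2**(5/6)*uppergamma(29/6, 3) + 948672*6**(5/6)/1015 + 512*2**(2/3)*uppergamma(29/6, 1/4)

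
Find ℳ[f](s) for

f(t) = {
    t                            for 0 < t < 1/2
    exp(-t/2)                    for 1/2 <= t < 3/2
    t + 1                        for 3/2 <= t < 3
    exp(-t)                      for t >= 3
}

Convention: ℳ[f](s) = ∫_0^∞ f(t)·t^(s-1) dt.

(2*2**s*s*(s + 1)*uppergamma(s, 3) - 5*3**s*s - 2*3**s + 2*4**s*s*(s + 1)*uppergamma(s, 1/4) - 2*4**s*s*(s + 1)*uppergamma(s, 3/4) + 8*6**s*s + 2*6**s + s)/(2*2**s*s*(s + 1))
  Re(s) > -1

integrate the 4 segments split at 1/2, 3/2, 3, then add the results
on [0, 1/2): add ∫ t·t^(s-1) dt
∫ exp(-t/2)·t^(s-1) over [1/2, 3/2)
the [3/2, 3) slice contributes ∫ (t + 1)·t^(s-1) dt
between 3 and ∞ the integrand is exp(-t)·t^(s-1)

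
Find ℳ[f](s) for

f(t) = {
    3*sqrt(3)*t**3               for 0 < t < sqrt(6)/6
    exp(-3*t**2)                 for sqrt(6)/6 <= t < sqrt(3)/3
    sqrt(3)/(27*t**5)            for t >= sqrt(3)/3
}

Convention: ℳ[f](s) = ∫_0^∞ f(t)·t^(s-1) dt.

(2*2**(s/2)*(s - 5)*(s + 3)*uppergamma(s/2, 1/2) - 2*2**(s/2)*(s - 5)*(s + 3)*uppergamma(s/2, 1) - 4*2**(s/2)*(s + 3) + sqrt(2)*(s - 5))/(4*6**(s/2)*(s - 5)*(s + 3))
  -3 < Re(s) < 5

undo the power substitution: 3*sqrt(3)*t**(3/2) on [0, 1/6); exp(-3*t) on [1/6, 1/3); sqrt(3)/(27*t**(5/2)) on [1/3, ∞)
strip the common scale on t: t**(3/2) on [0, 1/2); exp(-t) on [1/2, 1); t**(-5/2) on [1, ∞)
linearity at sqrt(6)/6, sqrt(3)/3 turns ℳ[f](s) into 3 summed integrals
[0, sqrt(6)/6) adds the kernel integral of 3*sqrt(3)*t**3
over [sqrt(6)/6, sqrt(3)/3), the kernel integral of exp(-3*t**2) enters the sum
∫ over [sqrt(3)/3, ∞) of sqrt(3)/(27*t**5)·t^(s-1) joins the sum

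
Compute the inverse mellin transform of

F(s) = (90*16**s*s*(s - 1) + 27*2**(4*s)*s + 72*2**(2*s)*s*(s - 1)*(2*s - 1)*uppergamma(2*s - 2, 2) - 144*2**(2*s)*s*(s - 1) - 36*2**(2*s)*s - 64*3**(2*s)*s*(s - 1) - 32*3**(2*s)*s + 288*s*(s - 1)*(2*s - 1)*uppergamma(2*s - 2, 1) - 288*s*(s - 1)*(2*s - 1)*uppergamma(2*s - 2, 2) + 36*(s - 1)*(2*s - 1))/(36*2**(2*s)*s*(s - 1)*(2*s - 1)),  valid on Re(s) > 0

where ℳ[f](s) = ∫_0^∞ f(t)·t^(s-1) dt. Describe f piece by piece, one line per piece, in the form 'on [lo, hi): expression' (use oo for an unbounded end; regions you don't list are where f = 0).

on [0, 1/4): 1
on [1/4, 1): exp(-2*sqrt(t))/t
on [1, 9/4): (sqrt(t) + 1)/t
on [9/4, 4): (sqrt(t) + 3)/t
on [4, oo): exp(-sqrt(t))/t

undo the shared t-power: t on [0, 1/4); exp(-2*sqrt(t)) on [1/4, 1); sqrt(t) + 1 on [1, 9/4); …
back out the power substitution: t**2 on [0, 1/2); exp(-2*t) on [1/2, 1); t + 1 on [1, 3/2); …
summing 5 kernel integrals split by 1/4, 1, 9/4, 4 yields ℳ[f](s)
segment [0, 1/4) carries 1; integrate it
piece [1/4, 1): integrate exp(-2*sqrt(t))/t against the kernel
segment 1 to 9/4 holds (sqrt(t) + 1)/t; add its integral
over [9/4, 4), the kernel integral of (sqrt(t) + 3)/t enters the sum
[4, ∞) adds the kernel integral of exp(-sqrt(t))/t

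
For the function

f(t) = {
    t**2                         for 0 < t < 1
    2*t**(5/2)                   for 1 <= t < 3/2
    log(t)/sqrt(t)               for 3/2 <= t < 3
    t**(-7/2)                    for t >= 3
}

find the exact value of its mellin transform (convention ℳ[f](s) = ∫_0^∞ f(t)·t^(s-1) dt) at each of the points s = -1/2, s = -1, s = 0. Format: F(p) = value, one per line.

remove the shared t-power first: t**(3/2) on [0, 1); 2*t**2 on [1, 3/2); log(t)/t on [3/2, 3); …
treat the 4 regions marked off by 1, 3/2, 3 separately and sum
the [0, 1) slice contributes ∫ t**2·t^(s-1) dt
∫ 2*t**(5/2)·t^(s-1) over [1, 3/2)
between 3/2 and 3 the integrand is log(t)/sqrt(t)·t^(s-1)
piece [3, ∞): integrate t**(-7/2) against the kernel

F(-1/2) = log(6**(1/3)/2) + 365/162
F(-1) = -1/3 - 4*sqrt(6)*log(2)/27 - 2*sqrt(3)*log(3)/27 - 106*sqrt(3)/2187 + 4*sqrt(6)*log(3)/27 + 89*sqrt(6)/81
F(0) = -754*sqrt(3)/567 - 2*sqrt(3)*log(3)/3 - 2*sqrt(6)*log(2)/3 - 3/10 + 2*sqrt(6)*log(3)/3 + 67*sqrt(6)/30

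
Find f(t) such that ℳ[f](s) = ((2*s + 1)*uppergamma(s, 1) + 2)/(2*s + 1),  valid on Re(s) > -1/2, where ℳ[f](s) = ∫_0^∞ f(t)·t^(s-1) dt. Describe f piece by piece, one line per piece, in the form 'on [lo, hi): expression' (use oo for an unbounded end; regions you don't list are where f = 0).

on [0, 1): sqrt(t)
on [1, oo): exp(-t)

breakpoints 1: one integral from each of the 2 segments
[0, 1) adds the kernel integral of sqrt(t)
over [1, ∞), the kernel integral of exp(-t) enters the sum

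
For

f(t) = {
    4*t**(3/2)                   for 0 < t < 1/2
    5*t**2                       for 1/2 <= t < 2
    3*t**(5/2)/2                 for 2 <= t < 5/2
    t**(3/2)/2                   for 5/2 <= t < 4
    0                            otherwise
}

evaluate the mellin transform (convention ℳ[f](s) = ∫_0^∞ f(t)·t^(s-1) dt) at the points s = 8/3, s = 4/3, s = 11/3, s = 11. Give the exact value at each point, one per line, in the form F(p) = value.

F(8/3) = -288*2**(1/6)/31 + 3*2**(5/6)/100 + 120*2**(2/3)/7 + 23475*2**(5/6)*5**(1/6)/1984 + 343689*2**(1/3)/11200
F(4/3) = -72*2**(5/6)/23 + 3*2**(1/6)/17 + 3021*2**(2/3)/544 + 15675*2**(1/6)*5**(5/6)/6256 + 12*2**(1/3)
F(11/3) = -576*2**(1/6)/37 + 3*2**(5/6)/248 + 480*2**(2/3)/17 + 3665625*2**(5/6)*5**(1/6)/146816 + 3341871*2**(1/3)/33728
F(11) = -209715191*sqrt(2)/230400 + 1044921875*sqrt(10)/147456 + 3581801398147/2662400

integrate the 4 segments split at 1/2, 2, 5/2, then add the results
on [0, 1/2): add ∫ 4*t**(3/2)·t^(s-1) dt
over [1/2, 2), the kernel integral of 5*t**2 enters the sum
∫ 3*t**(5/2)/2·t^(s-1) over [2, 5/2)
segment [5/2, 4) carries t**(3/2)/2; integrate it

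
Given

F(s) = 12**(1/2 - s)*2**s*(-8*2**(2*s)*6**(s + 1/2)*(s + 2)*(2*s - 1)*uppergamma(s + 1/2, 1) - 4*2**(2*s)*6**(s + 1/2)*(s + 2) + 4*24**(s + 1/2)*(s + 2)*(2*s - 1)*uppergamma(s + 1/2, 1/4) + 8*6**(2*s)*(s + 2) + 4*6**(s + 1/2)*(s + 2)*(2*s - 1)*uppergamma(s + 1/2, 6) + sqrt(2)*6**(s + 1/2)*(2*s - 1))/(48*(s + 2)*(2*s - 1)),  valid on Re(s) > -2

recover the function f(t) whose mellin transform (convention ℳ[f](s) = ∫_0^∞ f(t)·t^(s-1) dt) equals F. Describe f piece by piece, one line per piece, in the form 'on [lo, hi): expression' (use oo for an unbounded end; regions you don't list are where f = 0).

on [0, 1): t**2/4
on [1, 4): sqrt(2)*sqrt(t)*exp(-t/4)/2
on [4, 6): sqrt(2)/(2*sqrt(t))
on [6, oo): sqrt(2)*sqrt(t)*exp(-t)/2

peel off the common scale on t: t**2 on [0, 1/2); sqrt(t)*exp(-t/2) on [1/2, 2); 1/(2*sqrt(t)) on [2, 3); …
back out the shared t-power: t**(3/2) on [0, 1/2); exp(-t/2) on [1/2, 2); 1/(2*t) on [2, 3); …
cuts at 1, 4, 6: linearity sums the 4 kernel integrals
over [0, 1), the kernel integral of t**2/4 enters the sum
∫ sqrt(2)*sqrt(t)*exp(-t/4)/2·t^(s-1) over [1, 4)
∫ sqrt(2)/(2*sqrt(t))·t^(s-1) over [4, 6)
∫ over [6, ∞) of sqrt(2)*sqrt(t)*exp(-t)/2·t^(s-1) joins the sum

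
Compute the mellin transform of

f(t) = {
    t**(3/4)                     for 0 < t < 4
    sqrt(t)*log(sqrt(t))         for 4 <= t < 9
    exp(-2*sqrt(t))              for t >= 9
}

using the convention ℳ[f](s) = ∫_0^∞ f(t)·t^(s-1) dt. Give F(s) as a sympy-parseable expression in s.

strip the power substitution: t**(3/2) on [0, 2); t*log(t) on [2, 3); exp(-2*t) on [3, ∞)
split f at 4, 9: ℳ[f](s) collects 3 kernel integrals
between 0 and 4 the integrand is t**(3/4)·t^(s-1)
piece [4, 9): integrate sqrt(t)*log(sqrt(t)) against the kernel
segment 9 to ∞ holds exp(-2*sqrt(t)); add its integral

2*(-4*144**s*s*(4*s + 3)*log(2) - 2*144**s*(4*s + 3)*log(2) + 2*144**s*(4*s + 3) + 4*144**s*sqrt(2)*(4*s**2 + 4*s + 1) + 6*324**s*s*(4*s + 3)*log(3) - 3*324**s*(4*s + 3) + 3*324**s*(4*s + 3)*log(3) + 9**s*(4*s + 3)*(4*s**2 + 4*s + 1)*uppergamma(2*s, 6))/(36**s*(4*s + 3)*(4*s**2 + 4*s + 1))
  Re(s) > -3/4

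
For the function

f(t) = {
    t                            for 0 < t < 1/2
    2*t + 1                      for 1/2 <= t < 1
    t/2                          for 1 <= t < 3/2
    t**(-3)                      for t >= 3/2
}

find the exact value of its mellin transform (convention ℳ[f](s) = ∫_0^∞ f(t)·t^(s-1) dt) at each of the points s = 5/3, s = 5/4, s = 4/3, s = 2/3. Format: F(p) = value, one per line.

F(5/3) = 2**(1/3)*(-378 + 725*3**(2/3) + 1116*2**(2/3))/1920
F(5/4) = 2**(3/4)*(-322 + 475*3**(1/4) + 924*2**(1/4))/1260
F(4/3) = 2**(2/3)*(-405 + 629*3**(1/3) + 1170*2**(1/3))/1680
F(2/3) = 2**(1/3)*(-2268 + 727*3**(2/3) + 3024*2**(2/3))/2520

integrate the 4 segments split at 1/2, 1, 3/2, then add the results
segment 0 to 1/2 holds t; add its integral
∫ over [1/2, 1) of (2*t + 1)·t^(s-1) joins the sum
[1, 3/2) adds the kernel integral of t/2
∫ over [3/2, ∞) of t**(-3)·t^(s-1) joins the sum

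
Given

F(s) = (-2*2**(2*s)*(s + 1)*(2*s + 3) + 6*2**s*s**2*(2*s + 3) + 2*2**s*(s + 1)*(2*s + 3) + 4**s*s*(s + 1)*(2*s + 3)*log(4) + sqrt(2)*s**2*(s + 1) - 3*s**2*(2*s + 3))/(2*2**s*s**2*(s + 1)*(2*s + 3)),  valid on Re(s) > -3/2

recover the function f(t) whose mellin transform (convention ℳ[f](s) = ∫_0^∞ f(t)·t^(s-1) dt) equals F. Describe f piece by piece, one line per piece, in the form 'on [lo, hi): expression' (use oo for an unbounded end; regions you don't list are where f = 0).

on [0, 1/2): t**(3/2)
on [1/2, 1): 3*t
on [1, 2): log(t)

integrate the 3 segments split at 1/2, 1, then add the results
segment [0, 1/2) carries t**(3/2); integrate it
over [1/2, 1), the kernel integral of 3*t enters the sum
on [1, 2): add ∫ log(t)·t^(s-1) dt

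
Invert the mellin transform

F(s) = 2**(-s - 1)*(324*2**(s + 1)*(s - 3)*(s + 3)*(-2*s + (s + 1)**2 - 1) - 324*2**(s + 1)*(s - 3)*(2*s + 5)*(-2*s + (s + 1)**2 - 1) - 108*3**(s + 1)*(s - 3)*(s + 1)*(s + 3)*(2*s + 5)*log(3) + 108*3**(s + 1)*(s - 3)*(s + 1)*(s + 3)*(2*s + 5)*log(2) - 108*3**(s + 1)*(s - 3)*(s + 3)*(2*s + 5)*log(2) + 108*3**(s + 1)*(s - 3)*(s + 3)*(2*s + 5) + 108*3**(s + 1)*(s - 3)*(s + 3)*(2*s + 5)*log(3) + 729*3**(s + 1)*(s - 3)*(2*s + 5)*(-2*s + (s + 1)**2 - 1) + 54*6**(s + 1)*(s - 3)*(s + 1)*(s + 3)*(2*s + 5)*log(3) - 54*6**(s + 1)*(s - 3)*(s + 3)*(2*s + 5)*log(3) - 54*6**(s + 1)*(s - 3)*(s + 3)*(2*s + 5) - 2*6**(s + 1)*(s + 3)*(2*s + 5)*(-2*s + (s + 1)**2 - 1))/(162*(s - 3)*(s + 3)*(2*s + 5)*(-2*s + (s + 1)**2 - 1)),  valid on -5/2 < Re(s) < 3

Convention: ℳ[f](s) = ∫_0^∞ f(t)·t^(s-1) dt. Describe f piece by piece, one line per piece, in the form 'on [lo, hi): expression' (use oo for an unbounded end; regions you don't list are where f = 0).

the shared t-power comes off first: t**(3/2) on [0, 1); 2*t**2 on [1, 3/2); log(t)/t on [3/2, 3); …
cuts at 1, 3/2, 3: linearity sums the 4 kernel integrals
on [0, 1): add ∫ t**(5/2)·t^(s-1) dt
∫ over [1, 3/2) of 2*t**3·t^(s-1) joins the sum
the [3/2, 3) slice contributes ∫ log(t)·t^(s-1) dt
segment 3 to ∞ holds t**(-3); add its integral

on [0, 1): t**(5/2)
on [1, 3/2): 2*t**3
on [3/2, 3): log(t)
on [3, oo): t**(-3)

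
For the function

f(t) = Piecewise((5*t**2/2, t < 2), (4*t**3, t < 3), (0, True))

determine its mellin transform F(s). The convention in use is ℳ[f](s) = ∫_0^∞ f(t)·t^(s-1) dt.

2*(-11*2**s*s - 17*2**s + 54*3**s*s + 108*3**s)/(s**2 + 5*s + 6)
  Re(s) > -2

along the cuts 2, ℳ[f](s) splits into 2 integrals
segment 0 to 2 holds 5*t**2/2; add its integral
on [2, 3): add ∫ 4*t**3·t^(s-1) dt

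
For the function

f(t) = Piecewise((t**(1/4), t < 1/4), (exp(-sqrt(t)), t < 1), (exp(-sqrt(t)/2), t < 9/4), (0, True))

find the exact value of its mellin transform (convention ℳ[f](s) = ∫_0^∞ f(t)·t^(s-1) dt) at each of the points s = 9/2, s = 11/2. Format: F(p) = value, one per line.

F(9/2) = -5593984641*exp(-3/4)/64 - 219202*exp(-1) + sqrt(2)/4864 + 8730218097*exp(-1/2)/128
F(11/2) = -8055338729409*exp(-3/4)/256 - 19728202*exp(-1) + sqrt(2)/23552 + 12553134696189*exp(-1/2)/512

strip the power substitution: sqrt(t) on [0, 1/2); exp(-t) on [1/2, 1); exp(-t/2) on [1, 3/2)
treat the 3 regions marked off by 1/4, 1 separately and sum
on [0, 1/4): add ∫ t**(1/4)·t^(s-1) dt
for t in [1/4, 1): the term is ∫ exp(-sqrt(t))·t^(s-1)
piece [1, 9/4): integrate exp(-sqrt(t)/2) against the kernel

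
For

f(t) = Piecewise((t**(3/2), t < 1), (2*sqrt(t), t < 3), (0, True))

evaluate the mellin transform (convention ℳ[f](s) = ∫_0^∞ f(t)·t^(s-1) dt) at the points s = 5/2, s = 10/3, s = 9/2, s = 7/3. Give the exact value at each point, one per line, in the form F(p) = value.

along the cuts 1, ℳ[f](s) splits into 2 integrals
the [0, 1) slice contributes ∫ t**(3/2)·t^(s-1) dt
over [1, 3), the kernel integral of 2*sqrt(t) enters the sum

F(5/2) = 211/12
F(10/3) = -210/667 + 324*3**(5/6)/23
F(9/2) = 2909/30
F(7/3) = -174/391 + 108*3**(5/6)/17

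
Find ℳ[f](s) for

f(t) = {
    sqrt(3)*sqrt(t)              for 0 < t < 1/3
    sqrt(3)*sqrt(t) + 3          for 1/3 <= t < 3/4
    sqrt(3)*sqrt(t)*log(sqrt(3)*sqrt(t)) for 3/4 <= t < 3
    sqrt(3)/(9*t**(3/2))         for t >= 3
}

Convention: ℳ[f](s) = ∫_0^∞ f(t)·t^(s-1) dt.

reversing the common scale on t: sqrt(t) on [0, 1); sqrt(t) + 3 on [1, 9/4); sqrt(t)*log(sqrt(t)) on [9/4, 9); …
the power substitution comes off first: t on [0, 1); t + 3 on [1, 3/2); t*log(t) on [3/2, 3); …
summing 4 kernel integrals split by 1/3, 3/4, 3 yields ℳ[f](s)
∫ sqrt(3)*sqrt(t)·t^(s-1) over [0, 1/3)
between 1/3 and 3/4 the integrand is (sqrt(3)*sqrt(t) + 3)·t^(s-1)
segment 3/4 to 3 holds sqrt(3)*sqrt(t)*log(sqrt(3)*sqrt(t)); add its integral
between 3 and ∞ the integrand is sqrt(3)/(9*t**(3/2))·t^(s-1)

(-324*2**(2*s)*s*(2*s - 3)*(4*s**2 + 4*s + 1) - 162*2**(2*s)*(2*s - 3)*(4*s**2 + 4*s + 1) - 324*3**(2*s)*s**2*(2*s - 3)*(2*s + 1)*log(3) + 324*3**(2*s)*s**2*(2*s - 3)*(2*s + 1)*log(2) - 162*3**(2*s)*s*(2*s - 3)*(2*s + 1)*log(3) + 162*3**(2*s)*s*(2*s - 3)*(2*s + 1)*log(2) + 162*3**(2*s)*s*(2*s - 3)*(2*s + 1) + 486*3**(2*s)*s*(2*s - 3)*(4*s**2 + 4*s + 1) + 162*3**(2*s)*(2*s - 3)*(4*s**2 + 4*s + 1) + 648*6**(2*s)*s**2*(2*s - 3)*(2*s + 1)*log(3) - 324*6**(2*s)*s*(2*s - 3)*(2*s + 1) + 324*6**(2*s)*s*(2*s - 3)*(2*s + 1)*log(3) - 4*6**(2*s)*s*(2*s + 1)*(4*s**2 + 4*s + 1))/(54*2**(2*s)*3**s*s*(2*s - 3)*(2*s + 1)*(4*s**2 + 4*s + 1))
  -1/2 < Re(s) < 3/2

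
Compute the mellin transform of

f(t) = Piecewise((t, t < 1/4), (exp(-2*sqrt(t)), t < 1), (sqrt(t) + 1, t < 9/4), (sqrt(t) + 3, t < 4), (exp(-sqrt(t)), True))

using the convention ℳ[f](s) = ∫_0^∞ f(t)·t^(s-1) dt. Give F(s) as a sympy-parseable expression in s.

invert the power substitution to get t**2 on [0, 1/2); exp(-2*t) on [1/2, 1); t + 1 on [1, 3/2); …
breakpoints 1/4, 1, 9/4, 4: one integral from each of the 5 segments
on [0, 1/4) integrate f = t against the kernel
on [1/4, 1): add ∫ exp(-2*sqrt(t))·t^(s-1) dt
[1, 9/4) adds the kernel integral of (sqrt(t) + 1)
for t in [9/4, 4): the term is ∫ (sqrt(t) + 3)·t^(s-1)
piece [4, ∞): integrate exp(-sqrt(t)) against the kernel

(40*2**(4*s)*s*(s + 1) + 12*2**(4*s)*(s + 1) + 8*2**(2*s)*s*(s + 1)*(2*s + 1)*uppergamma(2*s, 2) - 16*2**(2*s)*s*(s + 1) - 4*2**(2*s)*(s + 1) - 16*9**s*s*(s + 1) - 8*9**s*(s + 1) + 8*s*(s + 1)*(2*s + 1)*uppergamma(2*s, 1) - 8*s*(s + 1)*(2*s + 1)*uppergamma(2*s, 2) + s*(2*s + 1))/(4*2**(2*s)*s*(s + 1)*(2*s + 1))
  Re(s) > -1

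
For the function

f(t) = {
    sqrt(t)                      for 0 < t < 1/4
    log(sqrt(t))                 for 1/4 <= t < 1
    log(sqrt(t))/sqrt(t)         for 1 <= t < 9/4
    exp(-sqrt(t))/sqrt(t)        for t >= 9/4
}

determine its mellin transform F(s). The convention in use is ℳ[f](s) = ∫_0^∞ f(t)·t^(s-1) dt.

back out the power substitution: t on [0, 1/2); log(t) on [1/2, 1); log(t)/t on [1, 3/2); …
strip the shared t-power: t**2 on [0, 1/2); t*log(t) on [1/2, 1); log(t) on [1, 3/2); …
the 4 pieces separated at 1/4, 1, 9/4 each add one integral
piece [0, 1/4): integrate sqrt(t) against the kernel
[1/4, 1) adds the kernel integral of log(sqrt(t))
∫ log(sqrt(t))/sqrt(t)·t^(s-1) over [1, 9/4)
the [9/4, ∞) slice contributes ∫ exp(-sqrt(t))/sqrt(t)·t^(s-1) dt

(96*2**(2*s)*s**5*uppergamma(2*s - 1, 3/2) - 48*2**(2*s)*s**4*uppergamma(2*s - 1, 3/2) - 24*2**(2*s)*s**3*uppergamma(2*s - 1, 3/2) + 12*2**(2*s)*s**2*uppergamma(2*s - 1, 3/2) + 24*2**(2*s)*s**2 + 6*2**(2*s)*s - 3*2**(2*s) + 3**(2*s)*s**4*(-32*log(2) + 32*log(3)) - 16*3**(2*s)*s**3 - 8*3**(2*s)*s**2 + 3**(2*s)*s**2*(-8*log(3) + 8*log(2)) + 24*s**4 + 48*s**4*log(2) - 24*s**3*log(2) - 12*s**2*log(2) - 6*s**2 - 6*s + 6*s*log(2) + 3)/(6*4**s*s**2*(8*s**3 - 4*s**2 - 2*s + 1))
  Re(s) > -1/2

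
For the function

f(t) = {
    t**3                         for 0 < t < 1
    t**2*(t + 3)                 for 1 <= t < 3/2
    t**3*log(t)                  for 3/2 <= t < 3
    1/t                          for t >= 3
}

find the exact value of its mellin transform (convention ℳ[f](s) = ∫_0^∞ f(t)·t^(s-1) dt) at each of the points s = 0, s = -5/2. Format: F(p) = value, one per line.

back out the shared t-power: t on [0, 1); t + 3 on [1, 3/2); t*log(t) on [3/2, 3); …
treat the 4 regions marked off by 1, 3/2, 3 separately and sum
∫ t**3·t^(s-1) over [0, 1)
on [1, 3/2): add ∫ t**2*(t + 3)·t^(s-1) dt
on [3/2, 3) integrate f = t**3*log(t) against the kernel
the [3, ∞) slice contributes ∫ 1/t·t^(s-1) dt

F(0) = 17/24 + 9*log(2)/8 + 63*log(3)/8
F(-5/2) = -2266*sqrt(3)/567 + sqrt(6) + log(2**(sqrt(6))*3**(-sqrt(6) + 2*sqrt(3))) + 6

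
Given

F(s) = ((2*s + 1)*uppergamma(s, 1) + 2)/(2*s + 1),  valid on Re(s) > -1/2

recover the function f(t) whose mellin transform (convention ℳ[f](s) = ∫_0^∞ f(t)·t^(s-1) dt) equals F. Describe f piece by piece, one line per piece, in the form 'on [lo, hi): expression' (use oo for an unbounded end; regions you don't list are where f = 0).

on [0, 1): sqrt(t)
on [1, oo): exp(-t)

breakpoints 1: one integral from each of the 2 segments
∫ sqrt(t)·t^(s-1) over [0, 1)
over [1, ∞), the kernel integral of exp(-t) enters the sum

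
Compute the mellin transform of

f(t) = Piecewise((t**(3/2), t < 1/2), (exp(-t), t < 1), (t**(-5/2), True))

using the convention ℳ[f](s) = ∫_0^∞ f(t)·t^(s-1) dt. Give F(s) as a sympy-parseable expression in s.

(2*2**s*(2*s - 5)*(2*s + 3)*uppergamma(s, 1/2) - 2*2**s*(2*s - 5)*(2*s + 3)*uppergamma(s, 1) - 4*2**s*(2*s + 3) + sqrt(2)*(2*s - 5))/(2*2**s*(2*s - 5)*(2*s + 3))
  -3/2 < Re(s) < 5/2

the 3 pieces separated at 1/2, 1 each add one integral
[0, 1/2) adds the kernel integral of t**(3/2)
for t in [1/2, 1): the term is ∫ exp(-t)·t^(s-1)
between 1 and ∞ the integrand is t**(-5/2)·t^(s-1)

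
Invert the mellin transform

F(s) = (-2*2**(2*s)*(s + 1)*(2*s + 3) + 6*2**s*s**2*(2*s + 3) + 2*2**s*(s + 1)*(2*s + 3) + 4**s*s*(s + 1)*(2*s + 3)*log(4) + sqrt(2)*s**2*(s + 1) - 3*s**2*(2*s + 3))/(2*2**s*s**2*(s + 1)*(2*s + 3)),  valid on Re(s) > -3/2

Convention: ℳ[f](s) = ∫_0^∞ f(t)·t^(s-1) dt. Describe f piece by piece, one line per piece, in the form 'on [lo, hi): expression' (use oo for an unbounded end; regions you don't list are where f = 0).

on [0, 1/2): t**(3/2)
on [1/2, 1): 3*t
on [1, 2): log(t)

the 3 pieces separated at 1/2, 1 each add one integral
piece [0, 1/2): integrate t**(3/2) against the kernel
∫ 3*t·t^(s-1) over [1/2, 1)
the [1, 2) slice contributes ∫ log(t)·t^(s-1) dt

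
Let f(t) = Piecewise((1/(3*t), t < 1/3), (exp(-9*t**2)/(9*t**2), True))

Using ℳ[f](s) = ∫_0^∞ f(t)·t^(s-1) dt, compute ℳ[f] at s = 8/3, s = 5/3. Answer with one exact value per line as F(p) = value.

remove the common scale on t first: 1/t on [0, 1); exp(-t**2)/t**2 on [1, ∞)
remove the power substitution first: 1/sqrt(t) on [0, 1); exp(-t)/t on [1, ∞)
remove the shared t-power first: sqrt(t) on [0, 1); exp(-t) on [1, ∞)
f breaks at 1/3 into 2 integrals to sum
segment 0 to 1/3 holds 1/(3*t); add its integral
on [1/3, ∞): add ∫ exp(-9*t**2)/(9*t**2)·t^(s-1) dt

F(8/3) = 3**(1/3)*(5*uppergamma(1/3, 1) + 6)/270
F(5/3) = 3**(1/3)*(uppergamma(-1/6, 1) + 3)/18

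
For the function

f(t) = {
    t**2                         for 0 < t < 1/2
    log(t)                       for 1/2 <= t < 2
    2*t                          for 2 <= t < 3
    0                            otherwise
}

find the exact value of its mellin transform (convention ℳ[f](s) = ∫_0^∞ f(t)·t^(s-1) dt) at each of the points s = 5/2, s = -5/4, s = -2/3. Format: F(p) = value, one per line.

F(5/2) = sqrt(2)*(-130649 + 41580*log(2) + 194400*sqrt(6))/25200
F(-5/4) = 2**(1/4)*(-100*6**(3/4) - log(2**(15*sqrt(2) + 120)) + 146 + 288*sqrt(2))/75
F(-2/3) = 3*2**(2/3)*(-19*2**(2/3) - log(2**(2*2**(2/3) + 8)) + 13 + 16*6**(1/3))/16

the 3 pieces separated at 1/2, 2 each add one integral
piece [0, 1/2): integrate t**2 against the kernel
piece [1/2, 2): integrate log(t) against the kernel
segment [2, 3) carries 2*t; integrate it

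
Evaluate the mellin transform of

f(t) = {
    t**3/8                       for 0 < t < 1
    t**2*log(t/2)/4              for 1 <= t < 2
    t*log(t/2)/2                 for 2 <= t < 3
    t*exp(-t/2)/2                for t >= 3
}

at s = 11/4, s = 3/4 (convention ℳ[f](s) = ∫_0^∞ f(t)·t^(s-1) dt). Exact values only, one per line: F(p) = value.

F(11/4) = -24*3**(3/4)/25 + 545/16606 + 8704*2**(3/4)/81225 + log(2**(1/19 - 18*3**(3/4)/5)*3**(18*3**(3/4)/5)) + 4*2**(3/4)*uppergamma(15/4, 3/2)
F(3/4) = -24*3**(3/4)/49 + 241/3630 + 1152*2**(3/4)/5929 + 2**(3/4)*uppergamma(7/4, 3/2) + log(2**(1/11 - 6*3**(3/4)/7)*3**(6*3**(3/4)/7))

reversing the common scale on t: t**3 on [0, 1/2); t**2*log(t) on [1/2, 1); t*log(t) on [1, 3/2); …
peel off the shared t-power: t**2 on [0, 1/2); t*log(t) on [1/2, 1); log(t) on [1, 3/2); …
summing 4 kernel integrals split by 1, 2, 3 yields ℳ[f](s)
∫ t**3/8·t^(s-1) over [0, 1)
the [1, 2) slice contributes ∫ t**2*log(t/2)/4·t^(s-1) dt
segment [2, 3) carries t*log(t/2)/2; integrate it
∫ t*exp(-t/2)/2·t^(s-1) over [3, ∞)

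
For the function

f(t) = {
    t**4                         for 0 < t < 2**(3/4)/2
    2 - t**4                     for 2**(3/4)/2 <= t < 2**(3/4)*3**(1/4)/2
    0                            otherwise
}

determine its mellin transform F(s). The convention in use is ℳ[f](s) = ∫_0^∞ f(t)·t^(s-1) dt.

(3**(s/4)*s + 16*3**(s/4) - 2*s - 16)/(2*2**(s/4)*s*(s + 4))
  Re(s) > -4

the power substitution comes off first: t**2 on [0, sqrt(2)/2); 2 - t**2 on [sqrt(2)/2, sqrt(6)/2)
peel off the power substitution: t on [0, 1/2); 2 - t on [1/2, 3/2)
along the cuts 2**(3/4)/2, ℳ[f](s) splits into 2 integrals
for t in [0, 2**(3/4)/2): the term is ∫ t**4·t^(s-1)
the [2**(3/4)/2, 2**(3/4)*3**(1/4)/2) slice contributes ∫ (2 - t**4)·t^(s-1) dt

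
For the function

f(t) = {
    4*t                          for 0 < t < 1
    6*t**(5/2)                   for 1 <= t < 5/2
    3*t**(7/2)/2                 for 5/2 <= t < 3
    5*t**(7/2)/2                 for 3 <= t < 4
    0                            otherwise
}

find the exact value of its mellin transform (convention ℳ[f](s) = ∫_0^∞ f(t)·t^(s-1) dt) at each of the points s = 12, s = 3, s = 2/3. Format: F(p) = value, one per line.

integrate the 4 segments split at 1, 5/2, 3, then add the results
over [0, 1), the kernel integral of 4*t enters the sum
piece [1, 5/2): integrate 6*t**(5/2) against the kernel
[5/2, 3) adds the kernel integral of 3*t**(7/2)/2
[3, 4) adds the kernel integral of 5*t**(7/2)/2

F(12) = -28697814*sqrt(3)/31 + 1885986328125*sqrt(10)/58916864 + 4048006675240/11687
F(3) = -1458*sqrt(3)/13 + 459375*sqrt(10)/18304 + 450547/143
F(2/3) = -486*3**(1/6)/25 + 48/95 + 4725*2**(5/6)*5**(1/6)/608 + 768*2**(1/3)/5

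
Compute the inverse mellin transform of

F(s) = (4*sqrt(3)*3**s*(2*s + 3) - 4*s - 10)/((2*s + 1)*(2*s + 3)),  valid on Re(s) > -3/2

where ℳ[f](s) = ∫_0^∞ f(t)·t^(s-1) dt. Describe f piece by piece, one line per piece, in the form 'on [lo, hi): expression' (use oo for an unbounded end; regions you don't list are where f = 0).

f breaks at 1 into 2 integrals to sum
[0, 1) adds the kernel integral of t**(3/2)
on [1, 3) integrate f = 2*sqrt(t) against the kernel

on [0, 1): t**(3/2)
on [1, 3): 2*sqrt(t)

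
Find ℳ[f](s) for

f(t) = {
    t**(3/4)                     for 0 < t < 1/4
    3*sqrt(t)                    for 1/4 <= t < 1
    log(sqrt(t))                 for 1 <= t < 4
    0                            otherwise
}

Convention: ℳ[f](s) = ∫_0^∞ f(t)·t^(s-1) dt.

2**(-2*s - 1)*(16**s*s*(2*s + 1)*(4*s + 3)*log(4) - 16**s*(2*s + 1)*(4*s + 3) + 2**(2*s + 2)*s**2*(12*s + 9) + 4**s*(2*s + 1)*(4*s + 3) + s**2*(-24*s - 18) + sqrt(2)*s**2*(4*s + 2))/(s**2*(2*s + 1)*(4*s + 3))
  Re(s) > -3/4

strip the power substitution: t**(3/2) on [0, 1/2); 3*t on [1/2, 1); log(t) on [1, 2)
integrate the 3 segments split at 1/4, 1, then add the results
∫ over [0, 1/4) of t**(3/4)·t^(s-1) joins the sum
the [1/4, 1) slice contributes ∫ 3*sqrt(t)·t^(s-1) dt
over [1, 4), the kernel integral of log(sqrt(t)) enters the sum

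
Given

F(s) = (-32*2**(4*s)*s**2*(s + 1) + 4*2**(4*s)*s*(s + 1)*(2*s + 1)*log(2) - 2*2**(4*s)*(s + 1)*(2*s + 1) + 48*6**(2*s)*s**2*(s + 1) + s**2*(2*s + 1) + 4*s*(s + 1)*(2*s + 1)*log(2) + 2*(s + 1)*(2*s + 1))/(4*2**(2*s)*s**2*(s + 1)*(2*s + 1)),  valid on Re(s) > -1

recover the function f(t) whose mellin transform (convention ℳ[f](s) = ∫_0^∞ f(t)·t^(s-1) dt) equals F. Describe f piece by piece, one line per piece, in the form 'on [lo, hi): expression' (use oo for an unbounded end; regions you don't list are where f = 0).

on [0, 1/4): t
on [1/4, 4): log(sqrt(t))
on [4, 9): 2*sqrt(t)

the power substitution comes off first: t**2 on [0, 1/2); log(t) on [1/2, 2); 2*t on [2, 3)
the 3 pieces separated at 1/4, 4 each add one integral
[0, 1/4) adds the kernel integral of t
∫ log(sqrt(t))·t^(s-1) over [1/4, 4)
the [4, 9) slice contributes ∫ 2*sqrt(t)·t^(s-1) dt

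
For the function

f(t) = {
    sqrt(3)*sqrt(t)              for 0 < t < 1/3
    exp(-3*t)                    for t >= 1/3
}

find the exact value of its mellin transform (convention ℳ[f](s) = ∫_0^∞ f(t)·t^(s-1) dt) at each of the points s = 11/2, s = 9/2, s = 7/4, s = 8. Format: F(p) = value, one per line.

F(11/2) = sqrt(3)*(E*(16 + 2835*sqrt(pi)*erfc(1)) + 11490)*exp(-1)/69984
F(9/2) = sqrt(3)*(E*(16 + 525*sqrt(pi)*erfc(1)) + 2110)*exp(-1)/19440
F(7/4) = 3**(1/4)*(4 + 9*uppergamma(7/4, 1))/81
F(8) = 2/111537 + 13700*exp(-1)/6561

back out the common scale on t: sqrt(2)*sqrt(t) on [0, 1/2); exp(-2*t) on [1/2, ∞)
invert the common scale on t to get sqrt(t) on [0, 1); exp(-t) on [1, ∞)
along the cuts 1/3, ℳ[f](s) splits into 2 integrals
over [0, 1/3), the kernel integral of sqrt(3)*sqrt(t) enters the sum
over [1/3, ∞), the kernel integral of exp(-3*t) enters the sum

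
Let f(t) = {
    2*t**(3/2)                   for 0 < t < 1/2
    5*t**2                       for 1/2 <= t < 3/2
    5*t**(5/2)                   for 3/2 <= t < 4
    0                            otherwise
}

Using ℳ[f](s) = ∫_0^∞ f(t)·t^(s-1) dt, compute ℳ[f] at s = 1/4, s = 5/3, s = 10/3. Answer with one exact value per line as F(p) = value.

F(1/4) = -45*2**(1/4)*3**(3/4)/22 - 5*2**(3/4)/18 + 2*2**(1/4)/7 + 5*2**(3/4)*3**(1/4)/2 + 640*sqrt(2)/11
F(5/3) = -243*2**(5/6)*3**(1/6)/80 + 3*2**(5/6)/76 + 405*2**(1/3)*3**(2/3)/176 + 270261*2**(1/3)/880
F(10/3) = -729*2**(1/6)*3**(5/6)/224 + 3*2**(1/6)/232 + 3645*2**(2/3)*3**(1/3)/1024 + 12582807*2**(2/3)/7168

cuts at 1/2, 3/2: linearity sums the 3 kernel integrals
segment [0, 1/2) carries 2*t**(3/2); integrate it
on [1/2, 3/2) integrate f = 5*t**2 against the kernel
over [3/2, 4), the kernel integral of 5*t**(5/2) enters the sum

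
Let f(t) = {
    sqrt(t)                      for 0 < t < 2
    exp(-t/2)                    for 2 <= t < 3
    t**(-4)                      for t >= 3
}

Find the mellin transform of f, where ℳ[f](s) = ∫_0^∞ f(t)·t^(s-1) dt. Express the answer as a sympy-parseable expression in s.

integrate the 3 segments split at 2, 3, then add the results
the [0, 2) slice contributes ∫ sqrt(t)·t^(s-1) dt
∫ exp(-t/2)·t^(s-1) over [2, 3)
for t in [3, ∞): the term is ∫ t**(-4)·t^(s-1)

(2**s*(s - 4)*(2*s + 1)*uppergamma(s, 1) - 2**s*(s - 4)*(2*s + 1)*uppergamma(s, 3/2) + 2*2**(s + 1/2)*(s - 4) - 3**s*(2*s + 1)/81)/((s - 4)*(2*s + 1))
  -1/2 < Re(s) < 4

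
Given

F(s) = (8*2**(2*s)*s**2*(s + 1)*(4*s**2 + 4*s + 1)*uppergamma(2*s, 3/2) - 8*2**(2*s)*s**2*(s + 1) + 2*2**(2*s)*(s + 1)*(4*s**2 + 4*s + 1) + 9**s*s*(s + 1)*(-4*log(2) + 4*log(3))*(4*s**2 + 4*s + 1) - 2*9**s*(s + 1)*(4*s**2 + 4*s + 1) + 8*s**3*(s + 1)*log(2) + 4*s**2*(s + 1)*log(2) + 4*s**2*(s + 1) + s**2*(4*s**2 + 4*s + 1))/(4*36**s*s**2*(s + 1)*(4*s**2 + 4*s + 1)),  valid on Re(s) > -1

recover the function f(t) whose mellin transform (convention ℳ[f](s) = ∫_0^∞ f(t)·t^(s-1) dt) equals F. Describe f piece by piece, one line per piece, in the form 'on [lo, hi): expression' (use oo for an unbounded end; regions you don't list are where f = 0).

on [0, 1/36): 9*t
on [1/36, 1/9): 3*sqrt(t)*log(3*sqrt(t))
on [1/9, 1/4): log(3*sqrt(t))
on [1/4, oo): exp(-3*sqrt(t))

remove the power substitution first: 9*t**2 on [0, 1/6); 3*t*log(3*t) on [1/6, 1/3); log(3*t) on [1/3, 1/2); …
peel off the common scale on t: t**2 on [0, 1/2); t*log(t) on [1/2, 1); log(t) on [1, 3/2); …
treat the 4 regions marked off by 1/36, 1/9, 1/4 separately and sum
between 0 and 1/36 the integrand is 9*t·t^(s-1)
for t in [1/36, 1/9): the term is ∫ 3*sqrt(t)*log(3*sqrt(t))·t^(s-1)
segment 1/9 to 1/4 holds log(3*sqrt(t)); add its integral
on [1/4, ∞): add ∫ exp(-3*sqrt(t))·t^(s-1) dt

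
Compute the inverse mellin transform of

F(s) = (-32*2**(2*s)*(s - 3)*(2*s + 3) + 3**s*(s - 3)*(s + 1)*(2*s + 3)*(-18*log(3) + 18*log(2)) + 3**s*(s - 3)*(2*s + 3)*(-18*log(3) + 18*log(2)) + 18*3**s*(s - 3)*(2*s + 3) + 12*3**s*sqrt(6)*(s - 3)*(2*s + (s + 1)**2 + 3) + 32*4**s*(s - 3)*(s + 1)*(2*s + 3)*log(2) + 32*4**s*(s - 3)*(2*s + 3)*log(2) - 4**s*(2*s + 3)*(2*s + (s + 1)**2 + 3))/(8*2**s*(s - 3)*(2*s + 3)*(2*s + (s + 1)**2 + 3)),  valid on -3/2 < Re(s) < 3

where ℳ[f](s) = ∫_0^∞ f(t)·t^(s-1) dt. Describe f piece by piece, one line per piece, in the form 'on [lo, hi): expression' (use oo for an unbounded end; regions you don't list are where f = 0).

remove the shared t-power first: sqrt(t) on [0, 3/2); t*log(t) on [3/2, 2); t**(-4) on [2, ∞)
split f at 3/2, 2: ℳ[f](s) collects 3 kernel integrals
the [0, 3/2) slice contributes ∫ t**(3/2)·t^(s-1) dt
on [3/2, 2) integrate f = t**2*log(t) against the kernel
piece [2, ∞): integrate t**(-3) against the kernel

on [0, 3/2): t**(3/2)
on [3/2, 2): t**2*log(t)
on [2, oo): t**(-3)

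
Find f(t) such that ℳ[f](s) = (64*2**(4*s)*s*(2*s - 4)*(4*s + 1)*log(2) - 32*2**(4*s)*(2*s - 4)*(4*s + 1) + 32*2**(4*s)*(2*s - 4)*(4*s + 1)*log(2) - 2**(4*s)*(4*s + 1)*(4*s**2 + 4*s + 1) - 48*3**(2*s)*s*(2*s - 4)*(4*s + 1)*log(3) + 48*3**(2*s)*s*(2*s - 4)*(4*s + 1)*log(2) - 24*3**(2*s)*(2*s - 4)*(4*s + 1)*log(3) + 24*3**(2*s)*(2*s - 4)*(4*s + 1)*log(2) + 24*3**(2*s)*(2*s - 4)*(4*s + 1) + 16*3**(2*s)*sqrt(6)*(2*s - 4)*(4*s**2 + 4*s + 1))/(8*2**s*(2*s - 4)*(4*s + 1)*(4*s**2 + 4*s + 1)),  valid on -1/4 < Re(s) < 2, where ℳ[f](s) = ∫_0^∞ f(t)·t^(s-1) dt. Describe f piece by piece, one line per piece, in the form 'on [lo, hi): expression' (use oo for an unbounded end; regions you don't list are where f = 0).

remove the common scale on t first: t**(1/4) on [0, 9/4); sqrt(t)*log(sqrt(t)) on [9/4, 4); t**(-2) on [4, ∞)
invert the power substitution to get sqrt(t) on [0, 3/2); t*log(t) on [3/2, 2); t**(-4) on [2, ∞)
breakpoints 9/2, 8: one integral from each of the 3 segments
piece [0, 9/2): integrate 2**(3/4)*t**(1/4)/2 against the kernel
on [9/2, 8): add ∫ sqrt(2)*sqrt(t)*log(sqrt(2)*sqrt(t)/2)/2·t^(s-1) dt
[8, ∞) adds the kernel integral of 4/t**2

on [0, 9/2): 2**(3/4)*t**(1/4)/2
on [9/2, 8): sqrt(2)*sqrt(t)*log(sqrt(2)*sqrt(t)/2)/2
on [8, oo): 4/t**2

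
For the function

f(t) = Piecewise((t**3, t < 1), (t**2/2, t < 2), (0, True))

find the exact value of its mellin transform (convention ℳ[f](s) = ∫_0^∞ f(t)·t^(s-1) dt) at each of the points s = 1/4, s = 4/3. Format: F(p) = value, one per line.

F(1/4) = 10/117 + 8*2**(1/4)/9
F(4/3) = 21/260 + 6*2**(1/3)/5

invert the shared t-power to get t on [0, 1); 1/2 on [1, 2)
treat the 2 regions marked off by 1 separately and sum
the [0, 1) slice contributes ∫ t**3·t^(s-1) dt
∫ t**2/2·t^(s-1) over [1, 2)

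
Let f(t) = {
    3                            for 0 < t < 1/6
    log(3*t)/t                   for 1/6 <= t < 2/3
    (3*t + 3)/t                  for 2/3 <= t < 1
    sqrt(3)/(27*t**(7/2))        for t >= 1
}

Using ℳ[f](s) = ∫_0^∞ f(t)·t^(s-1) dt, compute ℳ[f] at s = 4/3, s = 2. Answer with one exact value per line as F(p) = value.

F(4/3) = -13*18**(1/3)/2 + 2*sqrt(3)/117 + log(2**(6**(2/3)/2 + 18**(1/3))) + 25*6**(2/3)/16 + 45/4
F(2) = 2*sqrt(3)/81 + 5*log(2)/6 + 11/8

the shared t-power comes off first: 3*t on [0, 1/6); log(3*t) on [1/6, 2/3); 3*t + 3 on [2/3, 1); …
reversing the common scale on t: 3*t/2 on [0, 1/3); log(3*t/2) on [1/3, 4/3); 3*t/2 + 3 on [4/3, 2); …
the common scale on t comes off first: t on [0, 1/2); log(t) on [1/2, 2); t + 3 on [2, 3); …
along the cuts 1/6, 2/3, 1, ℳ[f](s) splits into 4 integrals
for t in [0, 1/6): the term is ∫ 3·t^(s-1)
the [1/6, 2/3) slice contributes ∫ log(3*t)/t·t^(s-1) dt
the [2/3, 1) slice contributes ∫ (3*t + 3)/t·t^(s-1) dt
∫ over [1, ∞) of sqrt(3)/(27*t**(7/2))·t^(s-1) joins the sum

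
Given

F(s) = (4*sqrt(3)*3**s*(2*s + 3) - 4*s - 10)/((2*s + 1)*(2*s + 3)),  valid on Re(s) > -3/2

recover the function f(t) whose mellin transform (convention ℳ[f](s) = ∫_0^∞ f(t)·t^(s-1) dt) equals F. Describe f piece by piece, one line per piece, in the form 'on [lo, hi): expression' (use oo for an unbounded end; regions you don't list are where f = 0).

the 2 pieces separated at 1 each add one integral
on [0, 1): add ∫ t**(3/2)·t^(s-1) dt
between 1 and 3 the integrand is 2*sqrt(t)·t^(s-1)

on [0, 1): t**(3/2)
on [1, 3): 2*sqrt(t)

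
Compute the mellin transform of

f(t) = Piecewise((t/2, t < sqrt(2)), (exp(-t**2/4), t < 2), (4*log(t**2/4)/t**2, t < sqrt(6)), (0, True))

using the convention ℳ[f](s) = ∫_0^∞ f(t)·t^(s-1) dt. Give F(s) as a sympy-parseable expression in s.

2**(s/2)*(3*2**(s/2)*(s + 1)*(s**2 - 4*s + 4)*uppergamma(s/2, 1/2) - 3*2**(s/2)*(s + 1)*(s**2 - 4*s + 4)*uppergamma(s/2, 1) + 12*2**(s/2)*(s + 1) + 3**(s/2)*s*(s + 1)*(-4*log(2) + 4*log(3)) - 8*3**(s/2)*(s + 1) + 3**(s/2)*(s + 1)*(-8*log(3) + 8*log(2)) + 3*sqrt(2)*(s**2 - 4*s + 4))/(6*(s + 1)*(s**2 - 4*s + 4))
  Re(s) > -1

peel off the common scale on t: t on [0, sqrt(2)/2); exp(-t**2) on [sqrt(2)/2, 1); log(t**2)/t**2 on [1, sqrt(6)/2)
peel off the power substitution: sqrt(t) on [0, 1/2); exp(-t) on [1/2, 1); log(t)/t on [1, 3/2)
linearity at sqrt(2), 2 turns ℳ[f](s) into 3 summed integrals
[0, sqrt(2)) adds the kernel integral of t/2
segment sqrt(2) to 2 holds exp(-t**2/4); add its integral
segment [2, sqrt(6)) carries 4*log(t**2/4)/t**2; integrate it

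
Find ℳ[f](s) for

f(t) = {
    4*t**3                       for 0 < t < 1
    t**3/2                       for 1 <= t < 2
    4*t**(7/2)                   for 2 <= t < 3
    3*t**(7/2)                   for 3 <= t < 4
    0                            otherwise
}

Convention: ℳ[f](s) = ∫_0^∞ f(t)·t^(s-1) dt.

the 4 pieces separated at 1, 2, 3 each add one integral
over [0, 1), the kernel integral of 4*t**3 enters the sum
the [1, 2) slice contributes ∫ t**3/2·t^(s-1) dt
between 2 and 3 the integrand is 4*t**(7/2)·t^(s-1)
the [3, 4) slice contributes ∫ 3*t**(7/2)·t^(s-1) dt

(1536*2**(2*s)*(s + 3) + 8*2**s*(2*s + 7) - 128*2**(s + 1/2)*(s + 3) + 108*3**(s + 1/2)*(s + 3) + 14*s + 49)/(2*(s + 3)*(2*s + 7))
  Re(s) > -3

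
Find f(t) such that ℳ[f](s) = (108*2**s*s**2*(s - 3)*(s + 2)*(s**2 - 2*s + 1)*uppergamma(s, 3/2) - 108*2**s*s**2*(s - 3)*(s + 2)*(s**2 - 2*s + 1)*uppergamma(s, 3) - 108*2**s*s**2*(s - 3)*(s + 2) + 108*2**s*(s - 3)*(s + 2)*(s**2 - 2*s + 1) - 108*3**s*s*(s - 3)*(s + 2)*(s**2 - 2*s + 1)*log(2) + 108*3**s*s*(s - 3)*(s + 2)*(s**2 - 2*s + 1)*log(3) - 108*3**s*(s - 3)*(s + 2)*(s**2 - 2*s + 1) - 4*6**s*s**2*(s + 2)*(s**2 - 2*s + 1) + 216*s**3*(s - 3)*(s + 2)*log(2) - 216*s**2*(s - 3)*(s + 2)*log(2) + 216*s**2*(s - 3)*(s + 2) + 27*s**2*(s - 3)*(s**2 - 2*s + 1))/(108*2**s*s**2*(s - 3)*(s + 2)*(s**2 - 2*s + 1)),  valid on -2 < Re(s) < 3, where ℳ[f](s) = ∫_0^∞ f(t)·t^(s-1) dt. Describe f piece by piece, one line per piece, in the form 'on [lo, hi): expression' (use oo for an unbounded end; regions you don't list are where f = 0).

linearity at 1/2, 1, 3/2, 3 turns ℳ[f](s) into 5 summed integrals
the [0, 1/2) slice contributes ∫ t**2·t^(s-1) dt
for t in [1/2, 1): the term is ∫ log(t)/t·t^(s-1)
∫ over [1, 3/2) of log(t)·t^(s-1) joins the sum
the [3/2, 3) slice contributes ∫ exp(-t)·t^(s-1) dt
segment 3 to ∞ holds t**(-3); add its integral

on [0, 1/2): t**2
on [1/2, 1): log(t)/t
on [1, 3/2): log(t)
on [3/2, 3): exp(-t)
on [3, oo): t**(-3)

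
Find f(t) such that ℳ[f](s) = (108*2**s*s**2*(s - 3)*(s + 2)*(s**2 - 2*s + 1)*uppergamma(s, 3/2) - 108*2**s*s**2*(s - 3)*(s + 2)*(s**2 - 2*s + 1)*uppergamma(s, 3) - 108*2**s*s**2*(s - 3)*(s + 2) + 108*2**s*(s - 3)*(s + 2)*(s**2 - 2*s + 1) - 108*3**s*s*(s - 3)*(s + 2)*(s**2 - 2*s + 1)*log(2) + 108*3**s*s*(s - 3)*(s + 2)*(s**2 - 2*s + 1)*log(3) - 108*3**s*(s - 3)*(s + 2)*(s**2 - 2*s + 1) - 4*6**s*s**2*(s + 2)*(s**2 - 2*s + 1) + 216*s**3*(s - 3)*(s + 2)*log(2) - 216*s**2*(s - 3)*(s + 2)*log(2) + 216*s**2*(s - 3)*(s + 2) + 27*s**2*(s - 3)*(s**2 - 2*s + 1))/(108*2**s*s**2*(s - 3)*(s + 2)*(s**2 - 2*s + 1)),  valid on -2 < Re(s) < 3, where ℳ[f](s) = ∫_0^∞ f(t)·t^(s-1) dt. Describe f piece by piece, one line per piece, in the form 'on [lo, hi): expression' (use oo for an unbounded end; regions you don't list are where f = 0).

along the cuts 1/2, 1, 3/2, 3, ℳ[f](s) splits into 5 integrals
segment 0 to 1/2 holds t**2; add its integral
for t in [1/2, 1): the term is ∫ log(t)/t·t^(s-1)
on [1, 3/2) integrate f = log(t) against the kernel
on [3/2, 3) integrate f = exp(-t) against the kernel
[3, ∞) adds the kernel integral of t**(-3)

on [0, 1/2): t**2
on [1/2, 1): log(t)/t
on [1, 3/2): log(t)
on [3/2, 3): exp(-t)
on [3, oo): t**(-3)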